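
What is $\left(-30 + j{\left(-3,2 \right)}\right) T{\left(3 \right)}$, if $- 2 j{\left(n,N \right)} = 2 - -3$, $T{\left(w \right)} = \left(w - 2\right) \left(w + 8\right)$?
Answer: $- \frac{715}{2} \approx -357.5$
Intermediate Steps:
$T{\left(w \right)} = \left(-2 + w\right) \left(8 + w\right)$
$j{\left(n,N \right)} = - \frac{5}{2}$ ($j{\left(n,N \right)} = - \frac{2 - -3}{2} = - \frac{2 + 3}{2} = \left(- \frac{1}{2}\right) 5 = - \frac{5}{2}$)
$\left(-30 + j{\left(-3,2 \right)}\right) T{\left(3 \right)} = \left(-30 - \frac{5}{2}\right) \left(-16 + 3^{2} + 6 \cdot 3\right) = - \frac{65 \left(-16 + 9 + 18\right)}{2} = \left(- \frac{65}{2}\right) 11 = - \frac{715}{2}$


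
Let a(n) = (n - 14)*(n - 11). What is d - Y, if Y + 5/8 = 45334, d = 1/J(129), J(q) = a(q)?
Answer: -2460695591/54280 ≈ -45333.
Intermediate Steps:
a(n) = (-14 + n)*(-11 + n)
J(q) = 154 + q² - 25*q
d = 1/13570 (d = 1/(154 + 129² - 25*129) = 1/(154 + 16641 - 3225) = 1/13570 ≈ 7.3692e-5)
Y = 362667/8 (Y = -5/8 + 45334 = 362667/8 ≈ 45333.)
d - Y = 1/13570 - 1*362667/8 = 1/13570 - 362667/8 = -2460695591/54280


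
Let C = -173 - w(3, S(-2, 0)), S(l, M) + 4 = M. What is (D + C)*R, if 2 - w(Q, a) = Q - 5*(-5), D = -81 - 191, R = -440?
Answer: 184360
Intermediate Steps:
S(l, M) = -4 + M
D = -272
w(Q, a) = -23 - Q (w(Q, a) = 2 - (Q - 5*(-5)) = 2 - (Q + 25) = 2 - (25 + Q) = 2 + (-25 - Q) = -23 - Q)
C = -147 (C = -173 - (-23 - 1*3) = -173 - (-23 - 3) = -173 - 1*(-26) = -173 + 26 = -147)
(D + C)*R = (-272 - 147)*(-440) = -419*(-440) = 184360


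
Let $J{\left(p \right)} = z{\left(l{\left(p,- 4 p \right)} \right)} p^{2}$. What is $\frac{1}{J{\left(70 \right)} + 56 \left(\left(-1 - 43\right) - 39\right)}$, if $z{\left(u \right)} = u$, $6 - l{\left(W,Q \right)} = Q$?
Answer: $\frac{1}{1396752} \approx 7.1595 \cdot 10^{-7}$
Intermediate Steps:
$l{\left(W,Q \right)} = 6 - Q$
$J{\left(p \right)} = p^{2} \left(6 + 4 p\right)$ ($J{\left(p \right)} = \left(6 - - 4 p\right) p^{2} = \left(6 + 4 p\right) p^{2} = p^{2} \left(6 + 4 p\right)$)
$\frac{1}{J{\left(70 \right)} + 56 \left(\left(-1 - 43\right) - 39\right)} = \frac{1}{70^{2} \left(6 + 4 \cdot 70\right) + 56 \left(\left(-1 - 43\right) - 39\right)} = \frac{1}{4900 \left(6 + 280\right) + 56 \left(-44 - 39\right)} = \frac{1}{4900 \cdot 286 + 56 \left(-83\right)} = \frac{1}{1401400 - 4648} = \frac{1}{1396752}$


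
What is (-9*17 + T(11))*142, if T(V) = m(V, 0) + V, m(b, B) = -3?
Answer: -20590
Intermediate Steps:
T(V) = -3 + V
(-9*17 + T(11))*142 = (-9*17 + (-3 + 11))*142 = (-153 + 8)*142 = -145*142 = -20590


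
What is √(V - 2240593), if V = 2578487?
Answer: √337894 ≈ 581.29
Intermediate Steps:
√(V - 2240593) = √(2578487 - 2240593) = √337894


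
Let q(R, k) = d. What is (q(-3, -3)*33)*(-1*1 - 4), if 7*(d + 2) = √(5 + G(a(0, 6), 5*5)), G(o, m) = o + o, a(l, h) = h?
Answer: 330 - 165*√17/7 ≈ 232.81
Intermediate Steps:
G(o, m) = 2*o
d = -2 + √17/7 (d = -2 + √(5 + 2*6)/7 = -2 + √(5 + 12)/7 = -2 + √17/7 ≈ -1.4110)
q(R, k) = -2 + √17/7
(q(-3, -3)*33)*(-1*1 - 4) = ((-2 + √17/7)*33)*(-1*1 - 4) = (-66 + 33*√17/7)*(-1 - 4) = (-66 + 33*√17/7)*(-5) = 330 - 165*√17/7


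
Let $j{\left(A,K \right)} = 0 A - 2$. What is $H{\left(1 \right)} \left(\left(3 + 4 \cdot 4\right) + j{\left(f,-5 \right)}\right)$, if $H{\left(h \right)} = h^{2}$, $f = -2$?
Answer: $17$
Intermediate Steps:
$j{\left(A,K \right)} = -2$ ($j{\left(A,K \right)} = 0 - 2 = -2$)
$H{\left(1 \right)} \left(\left(3 + 4 \cdot 4\right) + j{\left(f,-5 \right)}\right) = 1^{2} \left(\left(3 + 4 \cdot 4\right) - 2\right) = 1 \left(\left(3 + 16\right) - 2\right) = 1 \left(19 - 2\right) = 1 \cdot 17 = 17$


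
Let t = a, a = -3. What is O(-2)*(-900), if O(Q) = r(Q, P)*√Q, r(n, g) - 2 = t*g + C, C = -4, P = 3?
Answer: 9900*I*√2 ≈ 14001.0*I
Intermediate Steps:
t = -3
r(n, g) = -2 - 3*g (r(n, g) = 2 + (-3*g - 4) = 2 + (-4 - 3*g) = -2 - 3*g)
O(Q) = -11*√Q (O(Q) = (-2 - 3*3)*√Q = (-2 - 9)*√Q = -11*√Q)
O(-2)*(-900) = -11*I*√2*(-900) = 9900*I*√2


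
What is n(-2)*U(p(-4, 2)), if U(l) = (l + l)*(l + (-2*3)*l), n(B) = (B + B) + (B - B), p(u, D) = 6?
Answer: 1440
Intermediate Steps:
n(B) = 2*B (n(B) = 2*B + 0 = 2*B)
U(l) = -10*l² (U(l) = (2*l)*(l - 6*l) = (2*l)*(-5*l) = -10*l²)
n(-2)*U(p(-4, 2)) = (2*(-2))*(-10*6²) = -(-40)*36 = -4*(-360) = 1440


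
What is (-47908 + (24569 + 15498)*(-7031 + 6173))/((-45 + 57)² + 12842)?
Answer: -17212697/6493 ≈ -2651.0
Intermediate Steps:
(-47908 + (24569 + 15498)*(-7031 + 6173))/((-45 + 57)² + 12842) = (-47908 + 40067*(-858))/(12² + 12842) = (-47908 - 34377486)/(144 + 12842) = -34425394/12986 = -34425394*1/12986 = -17212697/6493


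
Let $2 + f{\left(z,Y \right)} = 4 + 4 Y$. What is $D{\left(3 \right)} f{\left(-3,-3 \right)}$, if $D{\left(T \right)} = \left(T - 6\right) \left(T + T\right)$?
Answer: $180$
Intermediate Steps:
$f{\left(z,Y \right)} = 2 + 4 Y$ ($f{\left(z,Y \right)} = -2 + \left(4 + 4 Y\right) = 2 + 4 Y$)
$D{\left(T \right)} = 2 T \left(-6 + T\right)$ ($D{\left(T \right)} = \left(-6 + T\right) 2 T = 2 T \left(-6 + T\right)$)
$D{\left(3 \right)} f{\left(-3,-3 \right)} = 2 \cdot 3 \left(-6 + 3\right) \left(2 + 4 \left(-3\right)\right) = 2 \cdot 3 \left(-3\right) \left(2 - 12\right) = \left(-18\right) \left(-10\right) = 180$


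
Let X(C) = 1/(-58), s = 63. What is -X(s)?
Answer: 1/58 ≈ 0.017241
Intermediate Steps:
X(C) = -1/58
-X(s) = -1*(-1/58) = 1/58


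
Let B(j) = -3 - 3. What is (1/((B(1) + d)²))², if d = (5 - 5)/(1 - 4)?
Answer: 1/1296 ≈ 0.00077160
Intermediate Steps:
d = 0 (d = 0/(-3) = 0*(-⅓) = 0)
B(j) = -6
(1/((B(1) + d)²))² = (1/((-6 + 0)²))² = (1/((-6)²))² = (1/36)² = 1/1296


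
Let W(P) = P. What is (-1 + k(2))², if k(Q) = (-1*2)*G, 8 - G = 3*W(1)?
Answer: 121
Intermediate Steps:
G = 5 (G = 8 - 3 = 5)
k(Q) = -10 (k(Q) = -1*2*5 = -2*5 = -10)
(-1 + k(2))² = (-1 - 10)² = (-11)² = 121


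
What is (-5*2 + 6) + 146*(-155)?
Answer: -22634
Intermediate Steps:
(-5*2 + 6) + 146*(-155) = (-10 + 6) - 22630 = -4 - 22630 = -22634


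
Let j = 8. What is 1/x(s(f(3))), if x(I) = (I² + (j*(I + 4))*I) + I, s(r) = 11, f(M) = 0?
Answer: 1/1452 ≈ 0.00068871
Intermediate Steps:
x(I) = I + I² + I*(32 + 8*I) (x(I) = (I² + (8*(I + 4))*I) + I = (I² + (8*(4 + I))*I) + I = (I² + (32 + 8*I)*I) + I = (I² + I*(32 + 8*I)) + I = I + I² + I*(32 + 8*I))
1/x(s(f(3))) = 1/(3*11*(11 + 3*11)) = 1/(3*11*(11 + 33)) = 1/(3*11*44) = 1/1452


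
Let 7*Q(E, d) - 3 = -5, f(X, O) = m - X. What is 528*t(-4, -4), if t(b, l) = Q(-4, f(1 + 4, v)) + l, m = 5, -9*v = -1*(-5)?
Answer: -15840/7 ≈ -2262.9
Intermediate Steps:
v = -5/9 (v = -(-1)*(-5)/9 = -⅑*5 = -5/9 ≈ -0.55556)
f(X, O) = 5 - X
Q(E, d) = -2/7 (Q(E, d) = 3/7 + (⅐)*(-5) = 3/7 - 5/7 = -2/7)
t(b, l) = -2/7 + l
528*t(-4, -4) = 528*(-2/7 - 4) = 528*(-30/7) = -15840/7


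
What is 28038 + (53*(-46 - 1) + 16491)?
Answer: 42038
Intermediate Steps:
28038 + (53*(-46 - 1) + 16491) = 28038 + (53*(-47) + 16491) = 28038 + (-2491 + 16491) = 28038 + 14000 = 42038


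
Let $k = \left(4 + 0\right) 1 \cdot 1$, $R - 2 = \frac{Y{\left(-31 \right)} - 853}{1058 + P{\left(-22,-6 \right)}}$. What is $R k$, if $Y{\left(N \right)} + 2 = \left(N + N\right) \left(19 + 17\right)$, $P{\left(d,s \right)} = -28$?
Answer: $- \frac{2054}{515} \approx -3.9883$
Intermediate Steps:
$Y{\left(N \right)} = -2 + 72 N$ ($Y{\left(N \right)} = -2 + \left(N + N\right) \left(19 + 17\right) = -2 + 2 N 36 = -2 + 72 N$)
$R = - \frac{1027}{1030}$ ($R = 2 + \frac{\left(-2 + 72 \left(-31\right)\right) - 853}{1058 - 28} = 2 + \frac{\left(-2 - 2232\right) - 853}{1030} = 2 + \left(-2234 - 853\right) \frac{1}{1030} = 2 - \frac{3087}{1030} = - \frac{1027}{1030} \approx -0.99709$)
$k = 4$ ($k = 4 \cdot 1 = 4$)
$R k = \left(- \frac{1027}{1030}\right) 4 = - \frac{2054}{515}$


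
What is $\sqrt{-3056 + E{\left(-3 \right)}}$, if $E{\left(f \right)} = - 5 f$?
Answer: $i \sqrt{3041} \approx 55.145 i$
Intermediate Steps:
$\sqrt{-3056 + E{\left(-3 \right)}} = \sqrt{-3056 - -15} = \sqrt{-3056 + 15} = \sqrt{-3041} = i \sqrt{3041}$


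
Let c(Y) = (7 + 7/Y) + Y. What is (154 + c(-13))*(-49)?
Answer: -93933/13 ≈ -7225.6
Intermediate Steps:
c(Y) = 7 + Y + 7/Y
(154 + c(-13))*(-49) = (154 + (7 - 13 + 7/(-13)))*(-49) = (154 + (7 - 13 + 7*(-1/13)))*(-49) = (154 + (7 - 13 - 7/13))*(-49) = (154 - 85/13)*(-49) = (1917/13)*(-49) = -93933/13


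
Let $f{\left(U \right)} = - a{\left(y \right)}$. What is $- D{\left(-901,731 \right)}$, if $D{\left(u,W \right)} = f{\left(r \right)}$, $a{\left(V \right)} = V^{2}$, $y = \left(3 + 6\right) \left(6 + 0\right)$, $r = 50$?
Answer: $2916$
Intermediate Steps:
$y = 54$ ($y = 9 \cdot 6 = 54$)
$f{\left(U \right)} = -2916$ ($f{\left(U \right)} = - 54^{2} = \left(-1\right) 2916 = -2916$)
$D{\left(u,W \right)} = -2916$
$- D{\left(-901,731 \right)} = \left(-1\right) \left(-2916\right) = 2916$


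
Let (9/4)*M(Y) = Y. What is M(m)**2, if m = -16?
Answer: 4096/81 ≈ 50.568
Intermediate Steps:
M(Y) = 4*Y/9
M(m)**2 = ((4/9)*(-16))**2 = (-64/9)**2 = 4096/81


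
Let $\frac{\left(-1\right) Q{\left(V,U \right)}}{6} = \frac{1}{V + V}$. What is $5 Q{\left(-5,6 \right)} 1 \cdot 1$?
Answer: $3$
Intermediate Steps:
$Q{\left(V,U \right)} = - \frac{3}{V}$ ($Q{\left(V,U \right)} = - \frac{6}{V + V} = - \frac{6}{2 V} = - 6 \frac{1}{2 V} = - \frac{3}{V}$)
$5 Q{\left(-5,6 \right)} 1 \cdot 1 = 5 - \frac{3}{-5} \cdot 1 \cdot 1 = 5 \left(-3\right) \left(- \frac{1}{5}\right) 1 \cdot 1 = 5 \cdot \frac{3}{5} \cdot 1 \cdot 1 = 5 \cdot \frac{3}{5} \cdot 1 = 5 \cdot \frac{3}{5} = 3$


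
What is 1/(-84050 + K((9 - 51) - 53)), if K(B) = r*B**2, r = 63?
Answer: 1/484525 ≈ 2.0639e-6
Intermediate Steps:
K(B) = 63*B**2
1/(-84050 + K((9 - 51) - 53)) = 1/(-84050 + 63*((9 - 51) - 53)**2) = 1/(-84050 + 63*(-42 - 53)**2) = 1/(-84050 + 63*(-95)**2) = 1/(-84050 + 63*9025) = 1/(-84050 + 568575) = 1/484525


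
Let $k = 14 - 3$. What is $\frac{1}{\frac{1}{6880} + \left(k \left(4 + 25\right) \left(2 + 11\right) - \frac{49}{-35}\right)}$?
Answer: $\frac{6880}{28540993} \approx 0.00024106$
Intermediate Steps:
$k = 11$
$\frac{1}{\frac{1}{6880} + \left(k \left(4 + 25\right) \left(2 + 11\right) - \frac{49}{-35}\right)} = \frac{1}{\frac{1}{6880} - \left(- \frac{7}{5} - 11 \left(4 + 25\right) \left(2 + 11\right)\right)} = \frac{1}{\frac{1}{6880} - \left(- \frac{7}{5} - 11 \cdot 29 \cdot 13\right)} = \frac{1}{\frac{1}{6880} + \left(11 \cdot 377 + \frac{7}{5}\right)} = \frac{1}{\frac{1}{6880} + \left(4147 + \frac{7}{5}\right)} = \frac{1}{\frac{1}{6880} + \frac{20742}{5}} = \frac{1}{\frac{28540993}{6880}} = \frac{6880}{28540993}$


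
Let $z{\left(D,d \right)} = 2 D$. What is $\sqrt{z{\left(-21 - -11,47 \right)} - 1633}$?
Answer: $i \sqrt{1653} \approx 40.657 i$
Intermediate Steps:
$\sqrt{z{\left(-21 - -11,47 \right)} - 1633} = \sqrt{2 \left(-21 - -11\right) - 1633} = \sqrt{2 \left(-21 + 11\right) - 1633} = \sqrt{2 \left(-10\right) - 1633} = \sqrt{-20 - 1633} = \sqrt{-1653} = i \sqrt{1653}$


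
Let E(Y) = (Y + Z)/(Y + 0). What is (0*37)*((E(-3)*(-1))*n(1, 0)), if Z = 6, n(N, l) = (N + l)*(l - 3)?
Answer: 0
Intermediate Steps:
n(N, l) = (-3 + l)*(N + l) (n(N, l) = (N + l)*(-3 + l) = (-3 + l)*(N + l))
E(Y) = (6 + Y)/Y (E(Y) = (Y + 6)/(Y + 0) = (6 + Y)/Y)
(0*37)*((E(-3)*(-1))*n(1, 0)) = (0*37)*((((6 - 3)/(-3))*(-1))*(0² - 3*1 - 3*0 + 1*0)) = 0*((-⅓*3*(-1))*(0 - 3 + 0 + 0)) = 0*(-1*(-1)*(-3)) = 0*(1*(-3)) = 0*(-3) = 0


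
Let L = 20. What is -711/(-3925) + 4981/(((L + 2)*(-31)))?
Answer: -19065523/2676850 ≈ -7.1224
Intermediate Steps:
-711/(-3925) + 4981/(((L + 2)*(-31))) = -711/(-3925) + 4981/(((20 + 2)*(-31))) = -711*(-1/3925) + 4981/((22*(-31))) = 711/3925 + 4981/(-682) = 711/3925 + 4981*(-1/682) = 711/3925 - 4981/682 = -19065523/2676850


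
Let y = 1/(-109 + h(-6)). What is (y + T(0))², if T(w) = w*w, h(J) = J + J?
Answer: 1/14641 ≈ 6.8301e-5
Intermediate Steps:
h(J) = 2*J
T(w) = w²
y = -1/121 (y = 1/(-109 + 2*(-6)) = 1/(-109 - 12) = 1/(-121) = -1/121 ≈ -0.0082645)
(y + T(0))² = (-1/121 + 0²)² = (-1/121 + 0)² = (-1/121)² = 1/14641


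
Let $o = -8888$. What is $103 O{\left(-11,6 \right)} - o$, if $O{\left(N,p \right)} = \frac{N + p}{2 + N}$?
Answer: $\frac{80507}{9} \approx 8945.2$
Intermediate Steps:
$O{\left(N,p \right)} = \frac{N + p}{2 + N}$
$103 O{\left(-11,6 \right)} - o = 103 \frac{-11 + 6}{2 - 11} - -8888 = 103 \frac{1}{-9} \left(-5\right) + 8888 = 103 \left(\left(- \frac{1}{9}\right) \left(-5\right)\right) + 8888 = 103 \cdot \frac{5}{9} + 8888 = \frac{515}{9} + 8888 = \frac{80507}{9}$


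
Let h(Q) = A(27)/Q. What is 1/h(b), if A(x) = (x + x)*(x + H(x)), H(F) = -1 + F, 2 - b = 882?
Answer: -440/1431 ≈ -0.30748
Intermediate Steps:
b = -880 (b = 2 - 1*882 = 2 - 882 = -880)
A(x) = 2*x*(-1 + 2*x) (A(x) = (x + x)*(x + (-1 + x)) = (2*x)*(-1 + 2*x) = 2*x*(-1 + 2*x))
h(Q) = 2862/Q (h(Q) = (2*27*(-1 + 2*27))/Q = (2*27*(-1 + 54))/Q = (2*27*53)/Q = 2862/Q)
1/h(b) = 1/(2862/(-880)) = 1/(2862*(-1/880)) = 1/(-1431/440) = -440/1431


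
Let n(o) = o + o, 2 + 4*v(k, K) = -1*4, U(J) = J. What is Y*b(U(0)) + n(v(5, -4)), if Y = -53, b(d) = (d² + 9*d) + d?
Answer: -3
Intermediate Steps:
b(d) = d² + 10*d
v(k, K) = -3/2 (v(k, K) = -½ + (-1*4)/4 = -½ + (¼)*(-4) = -½ - 1 = -3/2)
n(o) = 2*o
Y*b(U(0)) + n(v(5, -4)) = -0*(10 + 0) + 2*(-3/2) = -0*10 - 3 = -53*0 - 3 = 0 - 3 = -3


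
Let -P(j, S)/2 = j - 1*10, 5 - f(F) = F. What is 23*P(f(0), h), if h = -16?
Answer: 230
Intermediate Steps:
f(F) = 5 - F
P(j, S) = 20 - 2*j (P(j, S) = -2*(j - 1*10) = -2*(j - 10) = -2*(-10 + j) = 20 - 2*j)
23*P(f(0), h) = 23*(20 - 2*(5 - 1*0)) = 23*(20 - 2*(5 + 0)) = 23*(20 - 2*5) = 23*(20 - 10) = 23*10 = 230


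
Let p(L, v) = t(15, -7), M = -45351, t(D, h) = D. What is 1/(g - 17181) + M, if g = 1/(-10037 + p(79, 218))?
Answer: -7808897227055/172187983 ≈ -45351.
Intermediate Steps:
p(L, v) = 15
g = -1/10022 (g = 1/(-10037 + 15) = 1/(-10022) = -1/10022 ≈ -9.9781e-5)
1/(g - 17181) + M = 1/(-1/10022 - 17181) - 45351 = 1/(-172187983/10022) - 45351 = -10022/172187983 - 45351 = -7808897227055/172187983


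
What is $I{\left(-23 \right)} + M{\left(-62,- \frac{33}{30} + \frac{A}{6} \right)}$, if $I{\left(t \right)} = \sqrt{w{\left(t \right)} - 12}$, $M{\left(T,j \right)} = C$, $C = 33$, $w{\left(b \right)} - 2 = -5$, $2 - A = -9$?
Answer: $33 + i \sqrt{15} \approx 33.0 + 3.873 i$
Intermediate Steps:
$A = 11$ ($A = 2 - -9 = 2 + 9 = 11$)
$w{\left(b \right)} = -3$ ($w{\left(b \right)} = 2 - 5 = -3$)
$M{\left(T,j \right)} = 33$
$I{\left(t \right)} = i \sqrt{15}$ ($I{\left(t \right)} = \sqrt{-3 - 12} = \sqrt{-15} = i \sqrt{15}$)
$I{\left(-23 \right)} + M{\left(-62,- \frac{33}{30} + \frac{A}{6} \right)} = i \sqrt{15} + 33 = 33 + i \sqrt{15}$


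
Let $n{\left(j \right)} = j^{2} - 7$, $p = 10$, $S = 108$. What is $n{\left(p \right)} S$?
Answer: $10044$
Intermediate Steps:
$n{\left(j \right)} = -7 + j^{2}$ ($n{\left(j \right)} = j^{2} - 7 = -7 + j^{2}$)
$n{\left(p \right)} S = \left(-7 + 10^{2}\right) 108 = \left(-7 + 100\right) 108 = 93 \cdot 108 = 10044$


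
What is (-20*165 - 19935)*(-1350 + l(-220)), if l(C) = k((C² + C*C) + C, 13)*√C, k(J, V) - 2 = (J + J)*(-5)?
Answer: 31367250 + 44880633060*I*√55 ≈ 3.1367e+7 + 3.3284e+11*I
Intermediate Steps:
k(J, V) = 2 - 10*J (k(J, V) = 2 + (J + J)*(-5) = 2 + (2*J)*(-5) = 2 - 10*J)
l(C) = √C*(2 - 20*C² - 10*C) (l(C) = (2 - 10*((C² + C*C) + C))*√C = (2 - 10*((C² + C²) + C))*√C = (2 - 10*(2*C² + C))*√C = (2 - 10*(C + 2*C²))*√C = (2 + (-20*C² - 10*C))*√C = (2 - 20*C² - 10*C)*√C = √C*(2 - 20*C² - 10*C))
(-20*165 - 19935)*(-1350 + l(-220)) = (-20*165 - 19935)*(-1350 + √(-220)*(2 - 10*(-220)*(1 + 2*(-220)))) = (-3300 - 19935)*(-1350 + (2*I*√55)*(2 - 10*(-220)*(1 - 440))) = -23235*(-1350 + (2*I*√55)*(2 - 10*(-220)*(-439))) = -23235*(-1350 + (2*I*√55)*(2 - 965800)) = -23235*(-1350 + (2*I*√55)*(-965798)) = -23235*(-1350 - 1931596*I*√55) = 31367250 + 44880633060*I*√55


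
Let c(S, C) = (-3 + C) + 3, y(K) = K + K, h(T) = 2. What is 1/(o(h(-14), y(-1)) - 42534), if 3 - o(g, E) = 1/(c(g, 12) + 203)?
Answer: -215/9144166 ≈ -2.3512e-5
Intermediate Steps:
y(K) = 2*K
c(S, C) = C
o(g, E) = 644/215 (o(g, E) = 3 - 1/(12 + 203) = 3 - 1/215 = 644/215)
1/(o(h(-14), y(-1)) - 42534) = 1/(644/215 - 42534) = 1/(-9144166/215) = -215/9144166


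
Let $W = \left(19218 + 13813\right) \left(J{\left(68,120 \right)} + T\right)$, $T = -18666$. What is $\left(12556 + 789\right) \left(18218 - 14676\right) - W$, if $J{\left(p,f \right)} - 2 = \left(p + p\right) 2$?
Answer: $654774142$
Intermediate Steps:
$J{\left(p,f \right)} = 2 + 4 p$ ($J{\left(p,f \right)} = 2 + \left(p + p\right) 2 = 2 + 2 p 2 = 2 + 4 p$)
$W = -607506152$ ($W = \left(19218 + 13813\right) \left(\left(2 + 4 \cdot 68\right) - 18666\right) = 33031 \left(\left(2 + 272\right) - 18666\right) = 33031 \left(274 - 18666\right) = 33031 \left(-18392\right) = -607506152$)
$\left(12556 + 789\right) \left(18218 - 14676\right) - W = \left(12556 + 789\right) \left(18218 - 14676\right) - -607506152 = 13345 \left(18218 - 14676\right) + 607506152 = 13345 \cdot 3542 + 607506152 = 47267990 + 607506152 = 654774142$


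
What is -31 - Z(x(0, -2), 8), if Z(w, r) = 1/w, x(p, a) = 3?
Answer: -94/3 ≈ -31.333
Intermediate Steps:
-31 - Z(x(0, -2), 8) = -31 - 1/3 = -31 - 1*⅓ = -31 - ⅓ = -94/3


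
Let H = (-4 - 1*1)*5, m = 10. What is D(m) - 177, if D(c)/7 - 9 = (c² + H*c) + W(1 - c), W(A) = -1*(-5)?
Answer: -1129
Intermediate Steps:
H = -25 (H = (-4 - 1)*5 = -5*5 = -25)
W(A) = 5
D(c) = 98 - 175*c + 7*c² (D(c) = 63 + 7*((c² - 25*c) + 5) = 63 + 7*(5 + c² - 25*c) = 63 + (35 - 175*c + 7*c²) = 98 - 175*c + 7*c²)
D(m) - 177 = (98 - 175*10 + 7*10²) - 177 = (98 - 1750 + 7*100) - 177 = (98 - 1750 + 700) - 177 = -952 - 177 = -1129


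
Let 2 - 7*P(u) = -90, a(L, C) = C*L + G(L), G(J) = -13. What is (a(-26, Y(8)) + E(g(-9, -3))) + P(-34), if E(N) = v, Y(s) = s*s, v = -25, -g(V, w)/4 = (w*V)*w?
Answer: -11822/7 ≈ -1688.9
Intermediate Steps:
g(V, w) = -4*V*w**2 (g(V, w) = -4*w*V*w = -4*V*w*w = -4*V*w**2)
Y(s) = s**2
a(L, C) = -13 + C*L (a(L, C) = C*L - 13 = -13 + C*L)
P(u) = 92/7 (P(u) = 2/7 - 1/7*(-90) = 2/7 + 90/7 = 92/7)
E(N) = -25
(a(-26, Y(8)) + E(g(-9, -3))) + P(-34) = ((-13 + 8**2*(-26)) - 25) + 92/7 = ((-13 + 64*(-26)) - 25) + 92/7 = ((-13 - 1664) - 25) + 92/7 = (-1677 - 25) + 92/7 = -1702 + 92/7 = -11822/7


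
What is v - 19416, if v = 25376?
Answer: 5960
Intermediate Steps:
v - 19416 = 25376 - 19416 = 5960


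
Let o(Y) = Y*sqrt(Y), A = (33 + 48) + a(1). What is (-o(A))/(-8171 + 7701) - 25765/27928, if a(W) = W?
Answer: -25765/27928 + 41*sqrt(82)/235 ≈ 0.65732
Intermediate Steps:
A = 82 (A = (33 + 48) + 1 = 81 + 1 = 82)
o(Y) = Y**(3/2)
(-o(A))/(-8171 + 7701) - 25765/27928 = (-82**(3/2))/(-8171 + 7701) - 25765/27928 = -82*sqrt(82)/(-470) - 25765*1/27928 = -82*sqrt(82)*(-1/470) - 25765/27928 = 41*sqrt(82)/235 - 25765/27928 = -25765/27928 + 41*sqrt(82)/235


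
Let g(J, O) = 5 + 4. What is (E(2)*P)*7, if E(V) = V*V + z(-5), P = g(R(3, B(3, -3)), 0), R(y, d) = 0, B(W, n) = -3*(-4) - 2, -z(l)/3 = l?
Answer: 1197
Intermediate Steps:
z(l) = -3*l
B(W, n) = 10 (B(W, n) = 12 - 2 = 10)
g(J, O) = 9
P = 9
E(V) = 15 + V**2 (E(V) = V*V - 3*(-5) = V**2 + 15 = 15 + V**2)
(E(2)*P)*7 = ((15 + 2**2)*9)*7 = ((15 + 4)*9)*7 = (19*9)*7 = 171*7 = 1197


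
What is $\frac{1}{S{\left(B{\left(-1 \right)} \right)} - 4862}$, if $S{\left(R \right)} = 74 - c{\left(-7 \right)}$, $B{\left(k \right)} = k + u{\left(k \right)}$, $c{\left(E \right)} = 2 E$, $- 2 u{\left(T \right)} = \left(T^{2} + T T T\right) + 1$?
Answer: $- \frac{1}{4774} \approx -0.00020947$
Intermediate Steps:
$u{\left(T \right)} = - \frac{1}{2} - \frac{T^{2}}{2} - \frac{T^{3}}{2}$ ($u{\left(T \right)} = - \frac{\left(T^{2} + T T T\right) + 1}{2} = - \frac{\left(T^{2} + T^{2} T\right) + 1}{2} = - \frac{\left(T^{2} + T^{3}\right) + 1}{2} = - \frac{1 + T^{2} + T^{3}}{2} = - \frac{1}{2} - \frac{T^{2}}{2} - \frac{T^{3}}{2}$)
$B{\left(k \right)} = - \frac{1}{2} + k - \frac{k^{2}}{2} - \frac{k^{3}}{2}$ ($B{\left(k \right)} = k - \left(\frac{1}{2} + \frac{k^{2}}{2} + \frac{k^{3}}{2}\right) = - \frac{1}{2} + k - \frac{k^{2}}{2} - \frac{k^{3}}{2}$)
$S{\left(R \right)} = 88$ ($S{\left(R \right)} = 74 - 2 \left(-7\right) = 74 - -14 = 74 + 14 = 88$)
$\frac{1}{S{\left(B{\left(-1 \right)} \right)} - 4862} = \frac{1}{88 - 4862} = \frac{1}{-4774} = - \frac{1}{4774}$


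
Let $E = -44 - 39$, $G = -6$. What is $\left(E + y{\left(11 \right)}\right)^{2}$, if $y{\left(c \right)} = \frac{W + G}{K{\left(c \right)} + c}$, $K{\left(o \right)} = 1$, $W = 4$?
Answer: $\frac{249001}{36} \approx 6916.7$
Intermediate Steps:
$y{\left(c \right)} = - \frac{2}{1 + c}$ ($y{\left(c \right)} = \frac{4 - 6}{1 + c} = - \frac{2}{1 + c}$)
$E = -83$ ($E = -44 - 39 = -83$)
$\left(E + y{\left(11 \right)}\right)^{2} = \left(-83 - \frac{2}{1 + 11}\right)^{2} = \left(-83 - \frac{2}{12}\right)^{2} = \left(-83 - \frac{1}{6}\right)^{2} = \left(- \frac{499}{6}\right)^{2} = \frac{249001}{36}$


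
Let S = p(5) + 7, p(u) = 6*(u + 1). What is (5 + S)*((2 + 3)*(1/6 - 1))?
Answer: -200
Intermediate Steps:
p(u) = 6 + 6*u (p(u) = 6*(1 + u) = 6 + 6*u)
S = 43 (S = (6 + 6*5) + 7 = (6 + 30) + 7 = 36 + 7 = 43)
(5 + S)*((2 + 3)*(1/6 - 1)) = (5 + 43)*((2 + 3)*(1/6 - 1)) = 48*(5*(1*(⅙) - 1)) = 48*(5*(⅙ - 1)) = 48*(5*(-⅚)) = 48*(-25/6) = -200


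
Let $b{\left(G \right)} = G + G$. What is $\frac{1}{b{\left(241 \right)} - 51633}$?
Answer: $- \frac{1}{51151} \approx -1.955 \cdot 10^{-5}$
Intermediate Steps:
$b{\left(G \right)} = 2 G$
$\frac{1}{b{\left(241 \right)} - 51633} = \frac{1}{2 \cdot 241 - 51633} = \frac{1}{482 - 51633} = \frac{1}{-51151} = - \frac{1}{51151}$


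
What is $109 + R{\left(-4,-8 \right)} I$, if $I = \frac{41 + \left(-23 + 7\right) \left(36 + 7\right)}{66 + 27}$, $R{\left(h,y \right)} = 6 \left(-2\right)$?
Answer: $\frac{5967}{31} \approx 192.48$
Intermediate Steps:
$R{\left(h,y \right)} = -12$
$I = - \frac{647}{93}$ ($I = \frac{41 - 688}{93} = \left(41 - 688\right) \frac{1}{93} = \left(-647\right) \frac{1}{93} = - \frac{647}{93} \approx -6.957$)
$109 + R{\left(-4,-8 \right)} I = 109 - - \frac{2588}{31} = 109 + \frac{2588}{31} = \frac{5967}{31}$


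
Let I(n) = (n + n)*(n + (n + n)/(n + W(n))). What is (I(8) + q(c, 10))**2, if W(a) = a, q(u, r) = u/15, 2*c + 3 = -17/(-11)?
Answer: 564157504/27225 ≈ 20722.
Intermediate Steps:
c = -8/11 (c = -3/2 + (-17/(-11))/2 = -3/2 + (-17*(-1/11))/2 = -3/2 + (1/2)*(17/11) = -3/2 + 17/22 = -8/11 ≈ -0.72727)
q(u, r) = u/15 (q(u, r) = u*(1/15) = u/15)
I(n) = 2*n*(1 + n) (I(n) = (n + n)*(n + (n + n)/(n + n)) = (2*n)*(n + (2*n)/((2*n))) = (2*n)*(n + (2*n)*(1/(2*n))) = (2*n)*(n + 1) = (2*n)*(1 + n) = 2*n*(1 + n))
(I(8) + q(c, 10))**2 = (2*8*(1 + 8) + (1/15)*(-8/11))**2 = (2*8*9 - 8/165)**2 = (144 - 8/165)**2 = (23752/165)**2 = 564157504/27225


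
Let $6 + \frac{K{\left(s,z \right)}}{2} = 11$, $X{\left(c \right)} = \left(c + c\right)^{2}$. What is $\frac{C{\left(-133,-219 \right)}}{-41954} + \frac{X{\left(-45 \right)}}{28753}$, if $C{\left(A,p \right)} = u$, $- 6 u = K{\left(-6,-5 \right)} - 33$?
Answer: $\frac{2038303081}{7237820172} \approx 0.28162$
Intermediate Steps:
$X{\left(c \right)} = 4 c^{2}$ ($X{\left(c \right)} = \left(2 c\right)^{2} = 4 c^{2}$)
$K{\left(s,z \right)} = 10$ ($K{\left(s,z \right)} = -12 + 2 \cdot 11 = -12 + 22 = 10$)
$u = \frac{23}{6}$ ($u = - \frac{10 - 33}{6} = \left(- \frac{1}{6}\right) \left(-23\right) = \frac{23}{6} \approx 3.8333$)
$C{\left(A,p \right)} = \frac{23}{6}$
$\frac{C{\left(-133,-219 \right)}}{-41954} + \frac{X{\left(-45 \right)}}{28753} = \frac{23}{6 \left(-41954\right)} + \frac{4 \left(-45\right)^{2}}{28753} = \frac{23}{6} \left(- \frac{1}{41954}\right) + 4 \cdot 2025 \cdot \frac{1}{28753} = - \frac{23}{251724} + 8100 \cdot \frac{1}{28753} = - \frac{23}{251724} + \frac{8100}{28753} = \frac{2038303081}{7237820172}$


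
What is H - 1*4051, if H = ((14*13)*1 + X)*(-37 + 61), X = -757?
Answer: -17851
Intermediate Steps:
H = -13800 (H = ((14*13)*1 - 757)*(-37 + 61) = (182*1 - 757)*24 = (182 - 757)*24 = -575*24 = -13800)
H - 1*4051 = -13800 - 1*4051 = -13800 - 4051 = -17851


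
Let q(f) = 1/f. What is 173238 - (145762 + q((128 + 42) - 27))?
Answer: 3929067/143 ≈ 27476.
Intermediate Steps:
173238 - (145762 + q((128 + 42) - 27)) = 173238 - (145762 + 1/((128 + 42) - 27)) = 173238 - (145762 + 1/(170 - 27)) = 173238 - (145762 + 1/143) = 173238 - 1*20843967/143 = 173238 - 20843967/143 = 3929067/143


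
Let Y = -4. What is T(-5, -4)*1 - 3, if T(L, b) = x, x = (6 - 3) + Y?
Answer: -4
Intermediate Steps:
x = -1 (x = (6 - 3) - 4 = 3 - 4 = -1)
T(L, b) = -1
T(-5, -4)*1 - 3 = -1*1 - 3 = -1 - 3 = -4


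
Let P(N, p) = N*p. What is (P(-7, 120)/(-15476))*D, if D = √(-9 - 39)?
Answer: 840*I*√3/3869 ≈ 0.37605*I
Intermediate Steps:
D = 4*I*√3 (D = √(-48) = 4*I*√3 ≈ 6.9282*I)
(P(-7, 120)/(-15476))*D = (-7*120/(-15476))*(4*I*√3) = (-840*(-1/15476))*(4*I*√3) = 210*(4*I*√3)/3869 = 840*I*√3/3869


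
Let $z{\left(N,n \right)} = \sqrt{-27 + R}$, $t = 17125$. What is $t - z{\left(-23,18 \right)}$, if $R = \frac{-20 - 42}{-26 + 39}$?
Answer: $17125 - \frac{i \sqrt{5369}}{13} \approx 17125.0 - 5.6364 i$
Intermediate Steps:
$R = - \frac{62}{13} \approx -4.7692$
$z{\left(N,n \right)} = \frac{i \sqrt{5369}}{13}$ ($z{\left(N,n \right)} = \sqrt{-27 - \frac{62}{13}} = \sqrt{- \frac{413}{13}} = \frac{i \sqrt{5369}}{13}$)
$t - z{\left(-23,18 \right)} = 17125 - \frac{i \sqrt{5369}}{13}$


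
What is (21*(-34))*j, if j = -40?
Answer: 28560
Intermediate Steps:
(21*(-34))*j = (21*(-34))*(-40) = -714*(-40) = 28560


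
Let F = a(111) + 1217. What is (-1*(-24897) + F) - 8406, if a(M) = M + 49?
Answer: 17868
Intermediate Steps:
a(M) = 49 + M
F = 1377 (F = (49 + 111) + 1217 = 160 + 1217 = 1377)
(-1*(-24897) + F) - 8406 = (-1*(-24897) + 1377) - 8406 = (24897 + 1377) - 8406 = 26274 - 8406 = 17868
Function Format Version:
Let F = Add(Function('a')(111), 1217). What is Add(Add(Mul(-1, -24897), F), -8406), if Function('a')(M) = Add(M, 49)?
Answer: 17868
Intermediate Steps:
Function('a')(M) = Add(49, M)
F = 1377 (F = Add(Add(49, 111), 1217) = Add(160, 1217) = 1377)
Add(Add(Mul(-1, -24897), F), -8406) = Add(Add(Mul(-1, -24897), 1377), -8406) = Add(Add(24897, 1377), -8406) = Add(26274, -8406) = 17868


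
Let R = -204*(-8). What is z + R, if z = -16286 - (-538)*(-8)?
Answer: -18958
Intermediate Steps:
R = 1632
z = -20590 (z = -16286 - 1*4304 = -16286 - 4304 = -20590)
z + R = -20590 + 1632 = -18958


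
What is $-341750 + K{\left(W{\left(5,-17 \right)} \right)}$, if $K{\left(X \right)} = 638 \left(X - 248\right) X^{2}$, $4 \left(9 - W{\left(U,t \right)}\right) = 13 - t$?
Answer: $- \frac{2782403}{4} \approx -6.956 \cdot 10^{5}$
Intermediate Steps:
$W{\left(U,t \right)} = \frac{23}{4} + \frac{t}{4}$ ($W{\left(U,t \right)} = 9 - \frac{13 - t}{4} = 9 + \left(- \frac{13}{4} + \frac{t}{4}\right) = \frac{23}{4} + \frac{t}{4}$)
$K{\left(X \right)} = X^{2} \left(-158224 + 638 X\right)$ ($K{\left(X \right)} = 638 \left(-248 + X\right) X^{2} = \left(-158224 + 638 X\right) X^{2} = X^{2} \left(-158224 + 638 X\right)$)
$-341750 + K{\left(W{\left(5,-17 \right)} \right)} = -341750 + 638 \left(\frac{23}{4} + \frac{1}{4} \left(-17\right)\right)^{2} \left(-248 + \left(\frac{23}{4} + \frac{1}{4} \left(-17\right)\right)\right) = -341750 + 638 \left(\frac{23}{4} - \frac{17}{4}\right)^{2} \left(-248 + \left(\frac{23}{4} - \frac{17}{4}\right)\right) = -341750 + 638 \left(\frac{3}{2}\right)^{2} \left(-248 + \frac{3}{2}\right) = -341750 + 638 \cdot \frac{9}{4} \left(- \frac{493}{2}\right) = -341750 - \frac{1415403}{4} = - \frac{2782403}{4}$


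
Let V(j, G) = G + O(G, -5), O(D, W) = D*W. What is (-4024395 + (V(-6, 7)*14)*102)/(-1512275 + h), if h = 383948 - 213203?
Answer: 4064379/1341530 ≈ 3.0297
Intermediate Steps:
h = 170745
V(j, G) = -4*G (V(j, G) = G + G*(-5) = G - 5*G = -4*G)
(-4024395 + (V(-6, 7)*14)*102)/(-1512275 + h) = (-4024395 + (-4*7*14)*102)/(-1512275 + 170745) = (-4024395 - 28*14*102)/(-1341530) = (-4024395 - 392*102)*(-1/1341530) = (-4024395 - 39984)*(-1/1341530) = -4064379*(-1/1341530) = 4064379/1341530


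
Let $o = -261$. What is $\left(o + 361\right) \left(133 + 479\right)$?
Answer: $61200$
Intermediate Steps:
$\left(o + 361\right) \left(133 + 479\right) = \left(-261 + 361\right) \left(133 + 479\right) = 100 \cdot 612 = 61200$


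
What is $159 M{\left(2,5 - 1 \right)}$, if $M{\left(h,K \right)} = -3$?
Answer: $-477$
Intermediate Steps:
$159 M{\left(2,5 - 1 \right)} = 159 \left(-3\right) = -477$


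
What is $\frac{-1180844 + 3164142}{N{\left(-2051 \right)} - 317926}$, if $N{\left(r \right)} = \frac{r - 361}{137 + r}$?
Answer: $- \frac{316336031}{50708996} \approx -6.2383$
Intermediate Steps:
$N{\left(r \right)} = \frac{-361 + r}{137 + r}$
$\frac{-1180844 + 3164142}{N{\left(-2051 \right)} - 317926} = \frac{-1180844 + 3164142}{\frac{-361 - 2051}{137 - 2051} - 317926} = \frac{1983298}{\frac{1}{-1914} \left(-2412\right) - 317926} = \frac{1983298}{\left(- \frac{1}{1914}\right) \left(-2412\right) - 317926} = \frac{1983298}{\frac{402}{319} - 317926} = \frac{1983298}{- \frac{101417992}{319}} = 1983298 \left(- \frac{319}{101417992}\right) = - \frac{316336031}{50708996}$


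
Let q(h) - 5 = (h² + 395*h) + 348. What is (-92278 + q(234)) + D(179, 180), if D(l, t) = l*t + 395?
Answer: 87876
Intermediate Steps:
D(l, t) = 395 + l*t
q(h) = 353 + h² + 395*h (q(h) = 5 + ((h² + 395*h) + 348) = 5 + (348 + h² + 395*h) = 353 + h² + 395*h)
(-92278 + q(234)) + D(179, 180) = (-92278 + (353 + 234² + 395*234)) + (395 + 179*180) = (-92278 + (353 + 54756 + 92430)) + (395 + 32220) = (-92278 + 147539) + 32615 = 55261 + 32615 = 87876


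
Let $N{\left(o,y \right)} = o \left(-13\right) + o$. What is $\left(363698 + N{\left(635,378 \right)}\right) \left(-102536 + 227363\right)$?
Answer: $44448148506$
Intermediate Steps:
$N{\left(o,y \right)} = - 12 o$ ($N{\left(o,y \right)} = - 13 o + o = - 12 o$)
$\left(363698 + N{\left(635,378 \right)}\right) \left(-102536 + 227363\right) = \left(363698 - 7620\right) \left(-102536 + 227363\right) = \left(363698 - 7620\right) 124827 = 356078 \cdot 124827 = 44448148506$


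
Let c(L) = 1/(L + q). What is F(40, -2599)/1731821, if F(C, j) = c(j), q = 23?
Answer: -1/4461170896 ≈ -2.2416e-10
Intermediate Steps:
c(L) = 1/(23 + L) (c(L) = 1/(L + 23) = 1/(23 + L))
F(C, j) = 1/(23 + j)
F(40, -2599)/1731821 = 1/((23 - 2599)*1731821) = (1/1731821)/(-2576) = -1/2576*1/1731821 = -1/4461170896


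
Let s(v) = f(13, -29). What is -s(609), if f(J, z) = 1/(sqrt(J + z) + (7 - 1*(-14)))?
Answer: -21/457 + 4*I/457 ≈ -0.045952 + 0.0087527*I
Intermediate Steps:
f(J, z) = 1/(21 + sqrt(J + z)) (f(J, z) = 1/(sqrt(J + z) + (7 + 14)) = 1/(sqrt(J + z) + 21) = 1/(21 + sqrt(J + z)))
s(v) = (21 - 4*I)/457 (s(v) = 1/(21 + sqrt(13 - 29)) = 1/(21 + sqrt(-16)) = 1/(21 + 4*I) = (21 - 4*I)/457)
-s(609) = -(21/457 - 4*I/457) = -21/457 + 4*I/457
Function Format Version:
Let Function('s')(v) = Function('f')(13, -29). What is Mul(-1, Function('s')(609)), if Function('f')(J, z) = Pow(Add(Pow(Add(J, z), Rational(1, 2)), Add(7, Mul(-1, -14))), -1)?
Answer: Add(Rational(-21, 457), Mul(Rational(4, 457), I)) ≈ Add(-0.045952, Mul(0.0087527, I))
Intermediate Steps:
Function('f')(J, z) = Pow(Add(21, Pow(Add(J, z), Rational(1, 2))), -1) (Function('f')(J, z) = Pow(Add(Pow(Add(J, z), Rational(1, 2)), Add(7, 14)), -1) = Pow(Add(Pow(Add(J, z), Rational(1, 2)), 21), -1) = Pow(Add(21, Pow(Add(J, z), Rational(1, 2))), -1))
Function('s')(v) = Mul(Rational(1, 457), Add(21, Mul(-4, I))) (Function('s')(v) = Pow(Add(21, Pow(Add(13, -29), Rational(1, 2))), -1) = Pow(Add(21, Pow(-16, Rational(1, 2))), -1) = Pow(Add(21, Mul(4, I)), -1) = Mul(Rational(1, 457), Add(21, Mul(-4, I))))
Mul(-1, Function('s')(609)) = Mul(-1, Add(Rational(21, 457), Mul(Rational(-4, 457), I))) = Add(Rational(-21, 457), Mul(Rational(4, 457), I))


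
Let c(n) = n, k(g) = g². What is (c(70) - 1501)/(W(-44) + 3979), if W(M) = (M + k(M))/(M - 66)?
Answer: -795/2201 ≈ -0.36120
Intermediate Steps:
W(M) = (M + M²)/(-66 + M) (W(M) = (M + M²)/(M - 66) = (M + M²)/(-66 + M))
(c(70) - 1501)/(W(-44) + 3979) = (70 - 1501)/(-44*(1 - 44)/(-66 - 44) + 3979) = -1431/(-44*(-43)/(-110) + 3979) = -1431/(-44*(-1/110)*(-43) + 3979) = -1431/(-86/5 + 3979) = -1431/19809/5 = -1431*5/19809 = -795/2201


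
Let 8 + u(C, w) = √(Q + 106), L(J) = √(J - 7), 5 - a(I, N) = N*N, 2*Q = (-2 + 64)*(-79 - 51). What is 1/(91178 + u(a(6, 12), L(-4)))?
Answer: 5065/461776268 - I*√109/1385328804 ≈ 1.0969e-5 - 7.5363e-9*I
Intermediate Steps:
Q = -4030 (Q = ((-2 + 64)*(-79 - 51))/2 = (62*(-130))/2 = (½)*(-8060) = -4030)
a(I, N) = 5 - N² (a(I, N) = 5 - N*N = 5 - N²)
L(J) = √(-7 + J)
u(C, w) = -8 + 6*I*√109 (u(C, w) = -8 + √(-4030 + 106) = -8 + √(-3924) = -8 + 6*I*√109)
1/(91178 + u(a(6, 12), L(-4))) = 1/(91178 + (-8 + 6*I*√109)) = 1/(91170 + 6*I*√109)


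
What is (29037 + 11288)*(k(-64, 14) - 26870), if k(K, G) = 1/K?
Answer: -69346136325/64 ≈ -1.0835e+9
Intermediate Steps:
(29037 + 11288)*(k(-64, 14) - 26870) = (29037 + 11288)*(1/(-64) - 26870) = 40325*(-1/64 - 26870) = 40325*(-1719681/64) = -69346136325/64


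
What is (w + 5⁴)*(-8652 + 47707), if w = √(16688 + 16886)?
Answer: 24409375 + 39055*√33574 ≈ 3.1566e+7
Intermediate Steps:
w = √33574 ≈ 183.23
(w + 5⁴)*(-8652 + 47707) = (√33574 + 5⁴)*(-8652 + 47707) = (√33574 + 625)*39055 = (625 + √33574)*39055 = 24409375 + 39055*√33574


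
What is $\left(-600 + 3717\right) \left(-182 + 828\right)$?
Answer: $2013582$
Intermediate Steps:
$\left(-600 + 3717\right) \left(-182 + 828\right) = 3117 \cdot 646 = 2013582$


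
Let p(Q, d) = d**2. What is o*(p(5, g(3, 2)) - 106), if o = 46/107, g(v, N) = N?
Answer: -4692/107 ≈ -43.850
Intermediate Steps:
o = 46/107 (o = 46*(1/107) = 46/107 ≈ 0.42991)
o*(p(5, g(3, 2)) - 106) = 46*(2**2 - 106)/107 = 46*(4 - 106)/107 = (46/107)*(-102) = -4692/107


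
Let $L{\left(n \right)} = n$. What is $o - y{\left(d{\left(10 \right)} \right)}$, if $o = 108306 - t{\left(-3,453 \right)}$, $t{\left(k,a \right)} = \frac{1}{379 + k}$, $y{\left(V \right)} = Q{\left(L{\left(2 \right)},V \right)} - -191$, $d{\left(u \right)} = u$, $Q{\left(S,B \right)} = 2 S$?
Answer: $\frac{40649735}{376} \approx 1.0811 \cdot 10^{5}$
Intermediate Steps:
$y{\left(V \right)} = 195$ ($y{\left(V \right)} = 2 \cdot 2 - -191 = 4 + 191 = 195$)
$o = \frac{40723055}{376}$ ($o = 108306 - \frac{1}{379 - 3} = 108306 - \frac{1}{376} = \frac{40723055}{376} \approx 1.0831 \cdot 10^{5}$)
$o - y{\left(d{\left(10 \right)} \right)} = \frac{40723055}{376} - 195 = \frac{40649735}{376}$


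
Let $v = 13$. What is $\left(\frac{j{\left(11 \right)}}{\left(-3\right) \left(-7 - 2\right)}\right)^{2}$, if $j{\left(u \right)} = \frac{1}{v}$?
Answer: $\frac{1}{123201} \approx 8.1168 \cdot 10^{-6}$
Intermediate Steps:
$j{\left(u \right)} = \frac{1}{13}$
$\left(\frac{j{\left(11 \right)}}{\left(-3\right) \left(-7 - 2\right)}\right)^{2} = \left(\frac{1}{13 \left(- 3 \left(-7 - 2\right)\right)}\right)^{2} = \left(\frac{1}{13 \left(\left(-3\right) \left(-9\right)\right)}\right)^{2} = \left(\frac{1}{13 \cdot 27}\right)^{2} = \left(\frac{1}{13} \cdot \frac{1}{27}\right)^{2} = \left(\frac{1}{351}\right)^{2} = \frac{1}{123201}$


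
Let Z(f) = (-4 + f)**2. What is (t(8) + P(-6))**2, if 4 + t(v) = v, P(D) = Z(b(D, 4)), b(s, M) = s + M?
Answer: 1600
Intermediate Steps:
b(s, M) = M + s
P(D) = D**2 (P(D) = (-4 + (4 + D))**2 = D**2)
t(v) = -4 + v
(t(8) + P(-6))**2 = ((-4 + 8) + (-6)**2)**2 = (4 + 36)**2 = 40**2 = 1600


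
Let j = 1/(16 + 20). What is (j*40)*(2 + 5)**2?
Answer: 490/9 ≈ 54.444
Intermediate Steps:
j = 1/36 ≈ 0.027778
(j*40)*(2 + 5)**2 = ((1/36)*40)*(2 + 5)**2 = (10/9)*7**2 = (10/9)*49 = 490/9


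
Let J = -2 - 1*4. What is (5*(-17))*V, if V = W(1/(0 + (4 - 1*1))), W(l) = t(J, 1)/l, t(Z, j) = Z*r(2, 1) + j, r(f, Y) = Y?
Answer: 1275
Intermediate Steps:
J = -6 (J = -2 - 4 = -6)
t(Z, j) = Z + j (t(Z, j) = Z*1 + j = Z + j)
W(l) = -5/l (W(l) = (-6 + 1)/l = -5/l)
V = -15 (V = -(20 - 5*1) = -5/(1/(0 + (4 - 1))) = -5/(1/(0 + 3)) = -5/(1/3) = -5/1/3 = -5*3 = -15)
(5*(-17))*V = (5*(-17))*(-15) = -85*(-15) = 1275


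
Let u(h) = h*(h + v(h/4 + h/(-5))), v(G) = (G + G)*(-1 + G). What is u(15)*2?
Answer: 1755/4 ≈ 438.75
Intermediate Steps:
v(G) = 2*G*(-1 + G) (v(G) = (2*G)*(-1 + G) = 2*G*(-1 + G))
u(h) = h*(h + h*(-1 + h/20)/10) (u(h) = h*(h + 2*(h/4 + h/(-5))*(-1 + (h/4 + h/(-5)))) = h*(h + 2*(h*(¼) + h*(-⅕))*(-1 + (h*(¼) + h*(-⅕)))) = h*(h + 2*(h/4 - h/5)*(-1 + (h/4 - h/5))) = h*(h + 2*(h/20)*(-1 + h/20)) = h*(h + h*(-1 + h/20)/10))
u(15)*2 = ((1/200)*15²*(180 + 15))*2 = ((1/200)*225*195)*2 = (1755/8)*2 = 1755/4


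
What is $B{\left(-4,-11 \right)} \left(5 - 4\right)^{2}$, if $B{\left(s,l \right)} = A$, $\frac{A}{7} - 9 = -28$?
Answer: $-133$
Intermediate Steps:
$A = -133$ ($A = 63 + 7 \left(-28\right) = 63 - 196 = -133$)
$B{\left(s,l \right)} = -133$
$B{\left(-4,-11 \right)} \left(5 - 4\right)^{2} = - 133 \left(5 - 4\right)^{2} = - 133 \cdot 1^{2} = \left(-133\right) 1 = -133$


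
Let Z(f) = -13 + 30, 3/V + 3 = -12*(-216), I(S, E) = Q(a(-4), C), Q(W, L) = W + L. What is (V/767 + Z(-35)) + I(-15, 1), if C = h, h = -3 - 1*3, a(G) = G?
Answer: 4633448/661921 ≈ 7.0000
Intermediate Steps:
h = -6 (h = -3 - 3 = -6)
C = -6
Q(W, L) = L + W
I(S, E) = -10 (I(S, E) = -6 - 4 = -10)
V = 1/863 (V = 3/(-3 - 12*(-216)) = 3/(-3 + 2592) = 3/2589 = 3*(1/2589) = 1/863 ≈ 0.0011587)
Z(f) = 17
(V/767 + Z(-35)) + I(-15, 1) = ((1/863)/767 + 17) - 10 = ((1/863)*(1/767) + 17) - 10 = (1/661921 + 17) - 10 = 11252658/661921 - 10 = 4633448/661921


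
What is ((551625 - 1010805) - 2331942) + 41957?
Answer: -2749165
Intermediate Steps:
((551625 - 1010805) - 2331942) + 41957 = (-459180 - 2331942) + 41957 = -2791122 + 41957 = -2749165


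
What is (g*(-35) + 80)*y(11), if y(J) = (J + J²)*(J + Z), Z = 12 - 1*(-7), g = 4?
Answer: -237600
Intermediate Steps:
Z = 19 (Z = 12 + 7 = 19)
y(J) = (19 + J)*(J + J²) (y(J) = (J + J²)*(J + 19) = (J + J²)*(19 + J) = (19 + J)*(J + J²))
(g*(-35) + 80)*y(11) = (4*(-35) + 80)*(11*(19 + 11² + 20*11)) = (-140 + 80)*(11*(19 + 121 + 220)) = -660*360 = -60*3960 = -237600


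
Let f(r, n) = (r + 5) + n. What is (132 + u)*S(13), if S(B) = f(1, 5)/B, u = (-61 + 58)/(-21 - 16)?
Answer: 53757/481 ≈ 111.76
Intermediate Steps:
f(r, n) = 5 + n + r (f(r, n) = (5 + r) + n = 5 + n + r)
u = 3/37 (u = -3/(-37) = -3*(-1/37) = 3/37 ≈ 0.081081)
S(B) = 11/B (S(B) = (5 + 5 + 1)/B = 11/B)
(132 + u)*S(13) = (132 + 3/37)*(11/13) = 4887*(11*(1/13))/37 = (4887/37)*(11/13) = 53757/481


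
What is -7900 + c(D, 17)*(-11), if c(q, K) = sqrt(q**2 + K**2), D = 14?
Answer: -7900 - 11*sqrt(485) ≈ -8142.3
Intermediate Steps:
c(q, K) = sqrt(K**2 + q**2)
-7900 + c(D, 17)*(-11) = -7900 + sqrt(17**2 + 14**2)*(-11) = -7900 + sqrt(289 + 196)*(-11) = -7900 + sqrt(485)*(-11) = -7900 - 11*sqrt(485)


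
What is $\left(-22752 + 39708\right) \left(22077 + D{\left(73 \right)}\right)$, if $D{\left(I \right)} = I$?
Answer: $375575400$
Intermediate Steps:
$\left(-22752 + 39708\right) \left(22077 + D{\left(73 \right)}\right) = \left(-22752 + 39708\right) \left(22077 + 73\right) = 16956 \cdot 22150 = 375575400$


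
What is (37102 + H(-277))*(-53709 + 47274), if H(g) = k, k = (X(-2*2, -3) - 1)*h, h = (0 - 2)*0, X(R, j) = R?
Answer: -238751370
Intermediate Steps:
h = 0 (h = -2*0 = 0)
k = 0 (k = (-2*2 - 1)*0 = (-4 - 1)*0 = -5*0 = 0)
H(g) = 0
(37102 + H(-277))*(-53709 + 47274) = (37102 + 0)*(-53709 + 47274) = 37102*(-6435) = -238751370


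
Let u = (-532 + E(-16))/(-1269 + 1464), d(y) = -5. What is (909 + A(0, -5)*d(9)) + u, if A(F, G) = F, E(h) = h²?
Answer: 58993/65 ≈ 907.58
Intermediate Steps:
u = -92/65 (u = (-532 + (-16)²)/(-1269 + 1464) = (-532 + 256)/195 = -276*1/195 = -92/65 ≈ -1.4154)
(909 + A(0, -5)*d(9)) + u = (909 + 0*(-5)) - 92/65 = (909 + 0) - 92/65 = 909 - 92/65 = 58993/65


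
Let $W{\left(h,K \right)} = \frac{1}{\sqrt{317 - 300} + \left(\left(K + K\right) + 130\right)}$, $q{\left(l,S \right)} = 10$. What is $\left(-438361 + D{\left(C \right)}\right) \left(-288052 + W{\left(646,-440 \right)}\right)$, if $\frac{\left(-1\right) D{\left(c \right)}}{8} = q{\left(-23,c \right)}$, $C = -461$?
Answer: $\frac{71038119733362906}{562483} + \frac{438441 \sqrt{17}}{562483} \approx 1.2629 \cdot 10^{11}$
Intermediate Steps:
$D{\left(c \right)} = -80$ ($D{\left(c \right)} = \left(-8\right) 10 = -80$)
$W{\left(h,K \right)} = \frac{1}{130 + \sqrt{17} + 2 K}$ ($W{\left(h,K \right)} = \frac{1}{\sqrt{17} + \left(2 K + 130\right)} = \frac{1}{\sqrt{17} + \left(130 + 2 K\right)} = \frac{1}{130 + \sqrt{17} + 2 K}$)
$\left(-438361 + D{\left(C \right)}\right) \left(-288052 + W{\left(646,-440 \right)}\right) = \left(-438361 - 80\right) \left(-288052 + \frac{1}{130 + \sqrt{17} + 2 \left(-440\right)}\right) = - 438441 \left(-288052 + \frac{1}{130 + \sqrt{17} - 880}\right) = - 438441 \left(-288052 + \frac{1}{-750 + \sqrt{17}}\right) = 126293806932 - \frac{438441}{-750 + \sqrt{17}}$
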